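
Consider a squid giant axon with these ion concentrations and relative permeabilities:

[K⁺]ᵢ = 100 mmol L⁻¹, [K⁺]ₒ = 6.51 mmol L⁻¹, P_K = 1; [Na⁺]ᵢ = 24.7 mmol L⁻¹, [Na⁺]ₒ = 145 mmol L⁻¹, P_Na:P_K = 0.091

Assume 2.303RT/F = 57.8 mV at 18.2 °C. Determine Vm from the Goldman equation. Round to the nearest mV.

Vm = 57.8 · log₁₀[(Σ P·[cation]ₒ + Σ P·[anion]ᵢ) / (Σ P·[cation]ᵢ + Σ P·[anion]ₒ)]
Numerator = 1×6.51 + 0.091×145 = 19.7
Denominator = 1×100 + 0.091×24.7 = 102.2
Vm = 57.8 · log₁₀(0.19272) = 57.8 × (-0.7151) = -41.33 mV

-41 mV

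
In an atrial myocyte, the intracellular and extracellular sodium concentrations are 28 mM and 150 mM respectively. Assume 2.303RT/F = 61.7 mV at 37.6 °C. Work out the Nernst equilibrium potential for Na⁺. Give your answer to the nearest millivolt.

45 mV

E = (61.7/z) · log₁₀([Na⁺]_out/[Na⁺]_in) with z = +1.
= (61.7/1) · log₁₀(150/28) = 61.70 · log₁₀(5.357)
= 61.70 · (0.7289) = 44.98 mV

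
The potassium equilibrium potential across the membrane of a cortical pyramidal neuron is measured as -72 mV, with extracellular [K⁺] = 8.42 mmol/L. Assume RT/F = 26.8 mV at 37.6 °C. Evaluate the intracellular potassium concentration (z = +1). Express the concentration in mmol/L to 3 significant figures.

Nernst: E = (26.8/1) · ln([out]/[in]), so ln([out]/[in]) = -72.0 × 1 / 26.8 = -2.6866.
[out]/[in] = e^(-2.6866) = 0.06811.
[in] = 8.42 / 0.06811 = 123.6 mmol/L.

124 mmol/L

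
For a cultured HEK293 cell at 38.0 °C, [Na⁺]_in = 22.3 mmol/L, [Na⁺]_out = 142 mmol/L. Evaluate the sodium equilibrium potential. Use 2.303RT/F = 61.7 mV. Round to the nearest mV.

E = (61.7/z) · log₁₀([Na⁺]_out/[Na⁺]_in) with z = +1.
= (61.7/1) · log₁₀(142/22.3) = 61.70 · log₁₀(6.368)
= 61.70 · (0.8040) = 49.61 mV

50 mV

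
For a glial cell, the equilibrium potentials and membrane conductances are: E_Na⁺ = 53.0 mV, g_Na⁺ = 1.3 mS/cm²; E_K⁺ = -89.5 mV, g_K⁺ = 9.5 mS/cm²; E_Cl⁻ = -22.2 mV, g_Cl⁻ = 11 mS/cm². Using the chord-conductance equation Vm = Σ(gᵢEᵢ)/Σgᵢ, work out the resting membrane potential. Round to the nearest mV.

Σ gᵢEᵢ = 1.3·(53.0) + 9.5·(-89.5) + 11·(-22.2) = -1025.55
Σ gᵢ = 1.3 + 9.5 + 11 = 21.8
Vm = -1025.55 / 21.8 = -47.04 mV

-47 mV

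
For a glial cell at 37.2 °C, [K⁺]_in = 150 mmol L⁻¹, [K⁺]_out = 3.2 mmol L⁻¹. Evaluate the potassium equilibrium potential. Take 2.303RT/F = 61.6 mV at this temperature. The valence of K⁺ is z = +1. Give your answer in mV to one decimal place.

-102.9 mV

E = (61.6/z) · log₁₀([K⁺]_out/[K⁺]_in) with z = +1.
= (61.6/1) · log₁₀(3.2/150) = 61.60 · log₁₀(0.02133)
= 61.60 · (-1.6709) = -102.93 mV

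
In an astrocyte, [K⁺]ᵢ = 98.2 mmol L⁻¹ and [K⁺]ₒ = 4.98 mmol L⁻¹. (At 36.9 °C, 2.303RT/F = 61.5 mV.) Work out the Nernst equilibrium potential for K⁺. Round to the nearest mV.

E = (61.5/z) · log₁₀([K⁺]_out/[K⁺]_in) with z = +1.
= (61.5/1) · log₁₀(4.98/98.2) = 61.50 · log₁₀(0.05071)
= 61.50 · (-1.2949) = -79.64 mV

-80 mV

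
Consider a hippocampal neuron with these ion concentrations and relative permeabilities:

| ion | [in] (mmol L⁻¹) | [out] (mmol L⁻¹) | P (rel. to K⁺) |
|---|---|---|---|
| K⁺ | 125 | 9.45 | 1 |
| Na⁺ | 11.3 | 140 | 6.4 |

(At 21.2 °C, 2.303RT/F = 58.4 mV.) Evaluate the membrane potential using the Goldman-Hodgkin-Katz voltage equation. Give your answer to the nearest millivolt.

Vm = 58.4 · log₁₀[(Σ P·[cation]ₒ + Σ P·[anion]ᵢ) / (Σ P·[cation]ᵢ + Σ P·[anion]ₒ)]
Numerator = 1×9.45 + 6.4×140 = 905.5
Denominator = 1×125 + 6.4×11.3 = 197.3
Vm = 58.4 · log₁₀(4.5887) = 58.4 × (0.6617) = 38.64 mV

39 mV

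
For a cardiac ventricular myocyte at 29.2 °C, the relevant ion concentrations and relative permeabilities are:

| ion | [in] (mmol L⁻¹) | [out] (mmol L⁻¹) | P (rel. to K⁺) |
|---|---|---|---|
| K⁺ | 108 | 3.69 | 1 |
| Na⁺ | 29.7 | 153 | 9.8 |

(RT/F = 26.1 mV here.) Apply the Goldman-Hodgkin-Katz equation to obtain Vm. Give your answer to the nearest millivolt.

35 mV

Vm = 26.1 · ln[(Σ P·[cation]ₒ + Σ P·[anion]ᵢ) / (Σ P·[cation]ᵢ + Σ P·[anion]ₒ)]
Numerator = 1×3.69 + 9.8×153 = 1503
Denominator = 1×108 + 9.8×29.7 = 399.1
Vm = 26.1 · ln(3.7666) = 26.1 × (1.3262) = 34.61 mV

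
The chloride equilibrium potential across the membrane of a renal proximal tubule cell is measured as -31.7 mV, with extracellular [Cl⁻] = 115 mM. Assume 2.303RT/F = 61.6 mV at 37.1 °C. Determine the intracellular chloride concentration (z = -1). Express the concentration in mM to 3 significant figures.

35.2 mM

Nernst: E = (61.6/-1) · log₁₀([out]/[in]), so log₁₀([out]/[in]) = -31.7 × -1 / 61.6 = 0.5146.
[out]/[in] = 10^(0.5146) = 3.27.
[in] = 115 / 3.27 = 35.16 mM.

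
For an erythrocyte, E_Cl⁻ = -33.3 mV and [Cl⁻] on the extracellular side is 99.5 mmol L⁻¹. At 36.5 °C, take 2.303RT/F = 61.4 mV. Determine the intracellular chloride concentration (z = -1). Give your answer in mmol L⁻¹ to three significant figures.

28.5 mmol L⁻¹

Nernst: E = (61.4/-1) · log₁₀([out]/[in]), so log₁₀([out]/[in]) = -33.3 × -1 / 61.4 = 0.5423.
[out]/[in] = 10^(0.5423) = 3.486.
[in] = 99.5 / 3.486 = 28.54 mmol L⁻¹.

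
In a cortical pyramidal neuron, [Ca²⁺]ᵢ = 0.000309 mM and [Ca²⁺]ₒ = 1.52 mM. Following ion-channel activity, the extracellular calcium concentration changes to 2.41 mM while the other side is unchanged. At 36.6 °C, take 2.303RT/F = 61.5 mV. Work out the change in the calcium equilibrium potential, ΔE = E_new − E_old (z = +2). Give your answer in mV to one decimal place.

E_old = (61.5/2)·log₁₀(1.52/0.000309) = 113.53 mV
E_new = (61.5/2)·log₁₀(2.41/0.000309) = 119.68 mV
ΔE = 119.68 − (113.53) = 6.16 mV

6.2 mV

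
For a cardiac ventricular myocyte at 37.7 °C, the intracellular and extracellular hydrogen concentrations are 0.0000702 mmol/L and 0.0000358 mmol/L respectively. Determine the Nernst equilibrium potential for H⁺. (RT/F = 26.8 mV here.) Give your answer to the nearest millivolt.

-18 mV

E = (26.8/z) · ln([H⁺]_out/[H⁺]_in) with z = +1.
= (26.8/1) · ln(0.0000358/0.0000702) = 26.80 · ln(0.51)
= 26.80 · (-0.6734) = -18.05 mV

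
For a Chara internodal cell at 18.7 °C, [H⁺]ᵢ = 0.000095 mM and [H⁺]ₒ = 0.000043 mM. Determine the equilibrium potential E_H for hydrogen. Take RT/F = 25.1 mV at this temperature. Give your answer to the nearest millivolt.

E = (25.1/z) · ln([H⁺]_out/[H⁺]_in) with z = +1.
= (25.1/1) · ln(0.000043/0.000095) = 25.10 · ln(0.4526)
= 25.10 · (-0.7927) = -19.90 mV

-20 mV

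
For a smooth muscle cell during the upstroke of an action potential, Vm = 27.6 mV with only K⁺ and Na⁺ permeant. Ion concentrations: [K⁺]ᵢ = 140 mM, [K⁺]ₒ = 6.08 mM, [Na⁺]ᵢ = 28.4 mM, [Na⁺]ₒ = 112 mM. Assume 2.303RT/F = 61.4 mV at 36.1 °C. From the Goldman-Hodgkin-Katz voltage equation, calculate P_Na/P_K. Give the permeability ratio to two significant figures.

Let α = P_Na/P_K. GHK: Vm = 61.4·log₁₀[(Kₒ + α·Naₒ)/(Kᵢ + α·Naᵢ)].
10^(Vm/61.4) = 10^(27.6/61.4) = 2.8152
So 2.8152·(Kᵢ + α·Naᵢ) = Kₒ + α·Naₒ → α = (2.8152·140.0 − 6.08) / (112.0 − 2.8152·28.4)
α = (394.1 − 6.08) / (112.0 − 79.95) = 388/32.05 = 12.11

12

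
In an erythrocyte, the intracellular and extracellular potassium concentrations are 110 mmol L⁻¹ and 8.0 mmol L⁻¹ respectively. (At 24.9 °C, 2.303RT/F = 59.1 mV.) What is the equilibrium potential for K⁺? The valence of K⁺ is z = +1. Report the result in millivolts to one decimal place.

E = (59.1/z) · log₁₀([K⁺]_out/[K⁺]_in) with z = +1.
= (59.1/1) · log₁₀(8.0/110) = 59.10 · log₁₀(0.07273)
= 59.10 · (-1.1383) = -67.27 mV

-67.3 mV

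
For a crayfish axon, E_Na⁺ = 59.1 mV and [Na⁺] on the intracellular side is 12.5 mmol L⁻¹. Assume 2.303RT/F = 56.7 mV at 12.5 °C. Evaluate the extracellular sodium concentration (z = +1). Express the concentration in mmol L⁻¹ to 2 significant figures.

Nernst: E = (56.7/1) · log₁₀([out]/[in]), so log₁₀([out]/[in]) = 59.1 × 1 / 56.7 = 1.0423.
[out]/[in] = 10^(1.0423) = 11.02.
[out] = 11.02 × 12.5 = 137.8 mmol L⁻¹.

140 mmol L⁻¹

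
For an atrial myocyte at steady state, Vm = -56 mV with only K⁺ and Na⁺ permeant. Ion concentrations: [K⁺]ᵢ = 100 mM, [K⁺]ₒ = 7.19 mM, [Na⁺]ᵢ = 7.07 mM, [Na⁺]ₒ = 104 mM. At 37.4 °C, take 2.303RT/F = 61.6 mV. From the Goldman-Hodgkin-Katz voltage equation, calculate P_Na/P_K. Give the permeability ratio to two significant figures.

0.050

Let α = P_Na/P_K. GHK: Vm = 61.6·log₁₀[(Kₒ + α·Naₒ)/(Kᵢ + α·Naᵢ)].
10^(Vm/61.6) = 10^(-56.0/61.6) = 0.12328
So 0.12328·(Kᵢ + α·Naᵢ) = Kₒ + α·Naₒ → α = (0.12328·100.0 − 7.19) / (104.0 − 0.12328·7.07)
α = (12.33 − 7.19) / (104.0 − 0.8716) = 5.138/103.1 = 0.04983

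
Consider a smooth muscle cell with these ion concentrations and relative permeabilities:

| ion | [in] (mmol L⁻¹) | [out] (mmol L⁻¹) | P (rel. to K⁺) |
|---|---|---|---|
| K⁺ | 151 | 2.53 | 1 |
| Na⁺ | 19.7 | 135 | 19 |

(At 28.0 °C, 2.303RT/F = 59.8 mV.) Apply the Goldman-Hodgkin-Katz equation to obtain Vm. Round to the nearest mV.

Vm = 59.8 · log₁₀[(Σ P·[cation]ₒ + Σ P·[anion]ᵢ) / (Σ P·[cation]ᵢ + Σ P·[anion]ₒ)]
Numerator = 1×2.53 + 19×135 = 2568
Denominator = 1×151 + 19×19.7 = 525.3
Vm = 59.8 · log₁₀(4.8877) = 59.8 × (0.6891) = 41.21 mV

41 mV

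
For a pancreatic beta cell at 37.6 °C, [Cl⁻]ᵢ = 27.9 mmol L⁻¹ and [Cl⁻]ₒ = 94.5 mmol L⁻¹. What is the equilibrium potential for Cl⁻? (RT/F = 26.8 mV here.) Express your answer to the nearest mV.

-33 mV

E = (26.8/z) · ln([Cl⁻]_out/[Cl⁻]_in) with z = -1.
For an anion, dividing by z = -1 reverses the sign.
= (26.8/-1) · ln(94.5/27.9) = -26.80 · ln(3.387)
= -26.80 · (1.2200) = -32.70 mV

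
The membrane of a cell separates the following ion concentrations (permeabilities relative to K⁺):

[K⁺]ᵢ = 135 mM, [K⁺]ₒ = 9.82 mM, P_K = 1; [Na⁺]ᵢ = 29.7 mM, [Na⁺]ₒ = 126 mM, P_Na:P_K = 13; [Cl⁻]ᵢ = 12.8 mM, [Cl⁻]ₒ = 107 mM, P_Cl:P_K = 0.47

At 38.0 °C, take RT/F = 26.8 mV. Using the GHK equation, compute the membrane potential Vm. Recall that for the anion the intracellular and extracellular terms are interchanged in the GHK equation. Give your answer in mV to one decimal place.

Vm = 26.8 · ln[(Σ P·[cation]ₒ + Σ P·[anion]ᵢ) / (Σ P·[cation]ᵢ + Σ P·[anion]ₒ)]
Numerator = 1×9.82 + 13×126 + 0.47×12.8 = 1654
Denominator = 1×135 + 13×29.7 + 0.47×107 = 571.4
Vm = 26.8 · ln(2.8944) = 26.8 × (1.0628) = 28.48 mV

28.5 mV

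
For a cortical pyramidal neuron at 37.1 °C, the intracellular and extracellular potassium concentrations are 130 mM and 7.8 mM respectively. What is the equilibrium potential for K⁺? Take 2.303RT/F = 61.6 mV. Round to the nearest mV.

E = (61.6/z) · log₁₀([K⁺]_out/[K⁺]_in) with z = +1.
= (61.6/1) · log₁₀(7.8/130) = 61.60 · log₁₀(0.06)
= 61.60 · (-1.2218) = -75.27 mV

-75 mV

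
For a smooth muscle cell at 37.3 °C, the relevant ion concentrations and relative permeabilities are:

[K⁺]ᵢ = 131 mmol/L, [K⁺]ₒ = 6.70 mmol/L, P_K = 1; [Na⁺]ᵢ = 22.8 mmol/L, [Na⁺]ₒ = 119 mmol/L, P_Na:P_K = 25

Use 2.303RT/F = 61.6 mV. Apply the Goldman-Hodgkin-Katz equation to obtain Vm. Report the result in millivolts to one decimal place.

38.7 mV

Vm = 61.6 · log₁₀[(Σ P·[cation]ₒ + Σ P·[anion]ᵢ) / (Σ P·[cation]ᵢ + Σ P·[anion]ₒ)]
Numerator = 1×6.70 + 25×119 = 2982
Denominator = 1×131 + 25×22.8 = 701
Vm = 61.6 · log₁₀(4.2535) = 61.6 × (0.6287) = 38.73 mV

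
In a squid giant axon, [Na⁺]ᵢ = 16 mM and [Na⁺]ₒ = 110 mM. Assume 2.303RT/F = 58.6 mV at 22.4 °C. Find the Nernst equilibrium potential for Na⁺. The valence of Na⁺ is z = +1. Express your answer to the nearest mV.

49 mV

E = (58.6/z) · log₁₀([Na⁺]_out/[Na⁺]_in) with z = +1.
= (58.6/1) · log₁₀(110/16) = 58.60 · log₁₀(6.875)
= 58.60 · (0.8373) = 49.06 mV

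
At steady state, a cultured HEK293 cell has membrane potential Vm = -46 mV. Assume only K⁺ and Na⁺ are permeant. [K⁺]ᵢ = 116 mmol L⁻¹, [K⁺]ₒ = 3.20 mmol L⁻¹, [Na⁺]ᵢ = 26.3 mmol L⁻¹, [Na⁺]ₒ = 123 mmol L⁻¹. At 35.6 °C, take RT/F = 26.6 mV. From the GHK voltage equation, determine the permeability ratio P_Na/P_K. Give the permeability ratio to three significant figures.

Let α = P_Na/P_K. GHK: Vm = 26.6·ln[(Kₒ + α·Naₒ)/(Kᵢ + α·Naᵢ)].
e^(Vm/26.6) = e^(-46.0/26.6) = 0.1774
So 0.1774·(Kᵢ + α·Naᵢ) = Kₒ + α·Naₒ → α = (0.1774·116.0 − 3.2) / (123.0 − 0.1774·26.3)
α = (20.58 − 3.2) / (123.0 − 4.666) = 17.38/118.3 = 0.1469

0.147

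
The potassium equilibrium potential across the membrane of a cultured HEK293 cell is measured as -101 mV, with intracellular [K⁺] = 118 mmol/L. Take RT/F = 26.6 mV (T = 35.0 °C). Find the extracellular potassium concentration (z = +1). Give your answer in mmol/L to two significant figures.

2.6 mmol/L

Nernst: E = (26.6/1) · ln([out]/[in]), so ln([out]/[in]) = -101.0 × 1 / 26.6 = -3.7970.
[out]/[in] = e^(-3.7970) = 0.02244.
[out] = 0.02244 × 118 = 2.648 mmol/L.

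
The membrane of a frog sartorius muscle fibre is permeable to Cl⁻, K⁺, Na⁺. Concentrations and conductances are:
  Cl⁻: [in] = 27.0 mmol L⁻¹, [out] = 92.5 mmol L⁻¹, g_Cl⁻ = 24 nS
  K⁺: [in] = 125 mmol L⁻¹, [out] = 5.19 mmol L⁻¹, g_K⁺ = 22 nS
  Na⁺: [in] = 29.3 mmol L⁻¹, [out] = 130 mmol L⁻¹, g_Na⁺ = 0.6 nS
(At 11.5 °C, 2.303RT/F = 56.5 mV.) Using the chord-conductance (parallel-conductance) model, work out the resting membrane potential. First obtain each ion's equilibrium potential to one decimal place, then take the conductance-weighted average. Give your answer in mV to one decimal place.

-52.0 mV

E_Cl⁻ = (56.5/-1)·log₁₀(92.5/27.0) = -30.2 mV
E_K⁺ = (56.5/1)·log₁₀(5.19/125) = -78.1 mV
E_Na⁺ = (56.5/1)·log₁₀(130/29.3) = 36.6 mV
Vm = (Σ gᵢEᵢ)/(Σ gᵢ) = (24·-30.2 + 22·-78.1 + 0.6·36.6) / (24 + 22 + 0.6)
= -2421.04 / 46.6 = -51.95 mV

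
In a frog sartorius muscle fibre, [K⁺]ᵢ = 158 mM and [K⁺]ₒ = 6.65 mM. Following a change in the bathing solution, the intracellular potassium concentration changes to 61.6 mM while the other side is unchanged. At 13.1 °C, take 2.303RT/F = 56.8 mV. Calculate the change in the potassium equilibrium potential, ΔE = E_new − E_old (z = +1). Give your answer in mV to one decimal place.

E_old = (56.8/1)·log₁₀(6.65/158) = -78.15 mV
E_new = (56.8/1)·log₁₀(6.65/61.6) = -54.91 mV
ΔE = -54.91 − (-78.15) = 23.24 mV

23.2 mV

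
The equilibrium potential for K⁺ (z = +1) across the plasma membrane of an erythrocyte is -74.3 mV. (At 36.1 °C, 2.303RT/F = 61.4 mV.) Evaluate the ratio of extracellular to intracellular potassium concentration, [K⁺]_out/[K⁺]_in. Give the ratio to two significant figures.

0.062

log₁₀([out]/[in]) = E·z/(61.4) = -74.3 × 1 / 61.4 = -1.2101
[out]/[in] = 10^(-1.2101) = 0.06165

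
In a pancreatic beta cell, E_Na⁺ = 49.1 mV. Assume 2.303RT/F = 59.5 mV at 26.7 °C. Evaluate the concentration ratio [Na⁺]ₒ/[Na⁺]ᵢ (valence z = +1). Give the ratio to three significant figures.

log₁₀([out]/[in]) = E·z/(59.5) = 49.1 × 1 / 59.5 = 0.8252
[out]/[in] = 10^(0.8252) = 6.687

6.69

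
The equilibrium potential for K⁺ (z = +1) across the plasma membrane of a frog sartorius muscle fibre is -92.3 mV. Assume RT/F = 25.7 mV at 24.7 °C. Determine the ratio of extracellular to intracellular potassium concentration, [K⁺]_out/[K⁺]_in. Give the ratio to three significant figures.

0.0276

ln([out]/[in]) = E·z/(25.7) = -92.3 × 1 / 25.7 = -3.5914
[out]/[in] = e^(-3.5914) = 0.02756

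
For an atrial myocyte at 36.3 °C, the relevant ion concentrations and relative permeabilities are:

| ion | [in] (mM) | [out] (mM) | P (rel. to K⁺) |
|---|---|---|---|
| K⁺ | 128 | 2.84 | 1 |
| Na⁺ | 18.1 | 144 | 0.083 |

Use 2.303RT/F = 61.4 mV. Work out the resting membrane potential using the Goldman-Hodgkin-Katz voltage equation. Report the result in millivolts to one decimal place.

Vm = 61.4 · log₁₀[(Σ P·[cation]ₒ + Σ P·[anion]ᵢ) / (Σ P·[cation]ᵢ + Σ P·[anion]ₒ)]
Numerator = 1×2.84 + 0.083×144 = 14.79
Denominator = 1×128 + 0.083×18.1 = 129.5
Vm = 61.4 · log₁₀(0.11422) = 61.4 × (-0.9423) = -57.85 mV

-57.9 mV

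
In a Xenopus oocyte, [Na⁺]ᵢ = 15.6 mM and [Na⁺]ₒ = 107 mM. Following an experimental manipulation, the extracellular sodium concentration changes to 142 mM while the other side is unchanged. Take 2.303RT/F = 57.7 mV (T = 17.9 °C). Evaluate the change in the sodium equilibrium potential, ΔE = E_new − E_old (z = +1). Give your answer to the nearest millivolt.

7 mV

E_old = (57.7/1)·log₁₀(107/15.6) = 48.25 mV
E_new = (57.7/1)·log₁₀(142/15.6) = 55.34 mV
ΔE = 55.34 − (48.25) = 7.09 mV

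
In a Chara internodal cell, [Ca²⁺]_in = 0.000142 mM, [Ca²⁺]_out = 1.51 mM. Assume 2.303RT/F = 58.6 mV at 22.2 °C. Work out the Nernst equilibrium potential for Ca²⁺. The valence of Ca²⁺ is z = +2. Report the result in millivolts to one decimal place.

E = (58.6/z) · log₁₀([Ca²⁺]_out/[Ca²⁺]_in) with z = +2.
= (58.6/2) · log₁₀(1.51/0.000142) = 29.30 · log₁₀(1.063e+04)
= 29.30 · (4.0267) = 117.98 mV

118.0 mV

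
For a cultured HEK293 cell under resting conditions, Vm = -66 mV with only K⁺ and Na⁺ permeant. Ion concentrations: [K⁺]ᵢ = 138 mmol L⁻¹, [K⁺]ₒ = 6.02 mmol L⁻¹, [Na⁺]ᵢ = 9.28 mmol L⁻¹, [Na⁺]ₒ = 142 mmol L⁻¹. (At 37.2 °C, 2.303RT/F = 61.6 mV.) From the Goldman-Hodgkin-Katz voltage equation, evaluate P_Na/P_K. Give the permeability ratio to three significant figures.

Let α = P_Na/P_K. GHK: Vm = 61.6·log₁₀[(Kₒ + α·Naₒ)/(Kᵢ + α·Naᵢ)].
10^(Vm/61.6) = 10^(-66.0/61.6) = 0.084834
So 0.084834·(Kᵢ + α·Naᵢ) = Kₒ + α·Naₒ → α = (0.084834·138.0 − 6.02) / (142.0 − 0.084834·9.28)
α = (11.71 − 6.02) / (142.0 − 0.7873) = 5.687/141.2 = 0.04027

0.0403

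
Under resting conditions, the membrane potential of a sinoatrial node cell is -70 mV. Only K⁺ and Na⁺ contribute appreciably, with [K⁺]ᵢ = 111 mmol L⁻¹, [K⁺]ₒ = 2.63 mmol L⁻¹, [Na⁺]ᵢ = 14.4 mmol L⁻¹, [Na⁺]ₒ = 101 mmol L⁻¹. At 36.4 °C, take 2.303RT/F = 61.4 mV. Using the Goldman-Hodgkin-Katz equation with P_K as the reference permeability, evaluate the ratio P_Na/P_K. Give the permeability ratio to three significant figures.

0.0541

Let α = P_Na/P_K. GHK: Vm = 61.4·log₁₀[(Kₒ + α·Naₒ)/(Kᵢ + α·Naᵢ)].
10^(Vm/61.4) = 10^(-70.0/61.4) = 0.072433
So 0.072433·(Kᵢ + α·Naᵢ) = Kₒ + α·Naₒ → α = (0.072433·111.0 − 2.63) / (101.0 − 0.072433·14.4)
α = (8.04 − 2.63) / (101.0 − 1.043) = 5.41/99.96 = 0.05412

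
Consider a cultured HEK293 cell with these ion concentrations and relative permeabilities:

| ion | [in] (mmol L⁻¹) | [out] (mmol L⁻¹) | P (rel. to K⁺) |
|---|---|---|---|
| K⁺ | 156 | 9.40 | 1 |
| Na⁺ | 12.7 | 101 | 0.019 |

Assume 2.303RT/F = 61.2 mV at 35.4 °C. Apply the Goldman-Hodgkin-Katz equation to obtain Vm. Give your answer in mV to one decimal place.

-69.8 mV

Vm = 61.2 · log₁₀[(Σ P·[cation]ₒ + Σ P·[anion]ᵢ) / (Σ P·[cation]ᵢ + Σ P·[anion]ₒ)]
Numerator = 1×9.40 + 0.019×101 = 11.32
Denominator = 1×156 + 0.019×12.7 = 156.2
Vm = 61.2 · log₁₀(0.072446) = 61.2 × (-1.1400) = -69.77 mV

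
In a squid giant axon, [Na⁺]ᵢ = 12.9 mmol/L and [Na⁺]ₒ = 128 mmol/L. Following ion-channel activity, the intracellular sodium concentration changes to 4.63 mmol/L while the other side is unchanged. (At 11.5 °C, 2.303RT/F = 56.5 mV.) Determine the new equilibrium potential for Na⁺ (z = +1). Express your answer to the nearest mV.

After the shift: [Na⁺]_out = 128, [Na⁺]_in = 4.63 mmol/L.
E_new = (56.5/1)·log₁₀(128/4.63) = 56.50 · (1.4416) = 81.45 mV

81 mV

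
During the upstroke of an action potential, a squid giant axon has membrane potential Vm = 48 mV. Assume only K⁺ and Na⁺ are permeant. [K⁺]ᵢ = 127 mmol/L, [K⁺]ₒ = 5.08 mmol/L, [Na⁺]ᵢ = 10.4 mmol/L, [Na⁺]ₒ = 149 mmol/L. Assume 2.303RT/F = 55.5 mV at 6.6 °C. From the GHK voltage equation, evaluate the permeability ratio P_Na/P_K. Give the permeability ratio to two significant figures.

13

Let α = P_Na/P_K. GHK: Vm = 55.5·log₁₀[(Kₒ + α·Naₒ)/(Kᵢ + α·Naᵢ)].
10^(Vm/55.5) = 10^(48.0/55.5) = 7.326
So 7.326·(Kᵢ + α·Naᵢ) = Kₒ + α·Naₒ → α = (7.326·127.0 − 5.08) / (149.0 − 7.326·10.4)
α = (930.4 − 5.08) / (149.0 − 76.19) = 925.3/72.81 = 12.71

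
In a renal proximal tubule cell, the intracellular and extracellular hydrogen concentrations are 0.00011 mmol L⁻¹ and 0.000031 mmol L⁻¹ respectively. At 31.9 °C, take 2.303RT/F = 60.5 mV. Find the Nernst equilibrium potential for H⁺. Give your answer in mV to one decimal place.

-33.3 mV

E = (60.5/z) · log₁₀([H⁺]_out/[H⁺]_in) with z = +1.
= (60.5/1) · log₁₀(0.000031/0.00011) = 60.50 · log₁₀(0.2818)
= 60.50 · (-0.5500) = -33.28 mV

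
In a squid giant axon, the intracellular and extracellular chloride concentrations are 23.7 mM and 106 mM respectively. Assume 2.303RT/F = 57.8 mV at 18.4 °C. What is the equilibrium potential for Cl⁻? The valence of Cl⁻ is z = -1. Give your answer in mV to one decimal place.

E = (57.8/z) · log₁₀([Cl⁻]_out/[Cl⁻]_in) with z = -1.
For an anion, dividing by z = -1 reverses the sign.
= (57.8/-1) · log₁₀(106/23.7) = -57.80 · log₁₀(4.473)
= -57.80 · (0.6506) = -37.60 mV

-37.6 mV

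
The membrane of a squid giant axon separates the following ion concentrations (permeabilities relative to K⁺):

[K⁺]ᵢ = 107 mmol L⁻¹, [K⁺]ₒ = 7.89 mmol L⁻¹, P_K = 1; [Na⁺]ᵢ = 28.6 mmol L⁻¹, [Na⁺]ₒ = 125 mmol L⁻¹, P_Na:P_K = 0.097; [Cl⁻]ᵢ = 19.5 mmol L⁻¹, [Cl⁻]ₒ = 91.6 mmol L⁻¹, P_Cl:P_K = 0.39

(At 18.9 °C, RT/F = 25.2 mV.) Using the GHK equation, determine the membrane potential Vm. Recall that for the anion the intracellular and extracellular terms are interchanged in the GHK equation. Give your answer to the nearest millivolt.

-42 mV

Vm = 25.2 · ln[(Σ P·[cation]ₒ + Σ P·[anion]ᵢ) / (Σ P·[cation]ᵢ + Σ P·[anion]ₒ)]
Numerator = 1×7.89 + 0.097×125 + 0.39×19.5 = 27.62
Denominator = 1×107 + 0.097×28.6 + 0.39×91.6 = 145.5
Vm = 25.2 · ln(0.18983) = 25.2 × (-1.6616) = -41.87 mV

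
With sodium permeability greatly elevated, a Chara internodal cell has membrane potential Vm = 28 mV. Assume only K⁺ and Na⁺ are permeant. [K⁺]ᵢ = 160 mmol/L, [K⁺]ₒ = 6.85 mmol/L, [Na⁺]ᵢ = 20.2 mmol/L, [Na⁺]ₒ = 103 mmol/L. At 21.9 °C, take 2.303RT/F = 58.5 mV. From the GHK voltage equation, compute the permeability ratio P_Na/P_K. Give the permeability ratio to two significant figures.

11

Let α = P_Na/P_K. GHK: Vm = 58.5·log₁₀[(Kₒ + α·Naₒ)/(Kᵢ + α·Naᵢ)].
10^(Vm/58.5) = 10^(28.0/58.5) = 3.0105
So 3.0105·(Kᵢ + α·Naᵢ) = Kₒ + α·Naₒ → α = (3.0105·160.0 − 6.85) / (103.0 − 3.0105·20.2)
α = (481.7 − 6.85) / (103.0 − 60.81) = 474.8/42.19 = 11.25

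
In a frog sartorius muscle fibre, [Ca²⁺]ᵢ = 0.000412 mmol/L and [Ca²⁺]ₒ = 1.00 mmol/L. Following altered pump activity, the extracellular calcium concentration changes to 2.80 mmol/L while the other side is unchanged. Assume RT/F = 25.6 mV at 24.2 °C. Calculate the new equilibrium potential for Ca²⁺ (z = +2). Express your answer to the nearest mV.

After the shift: [Ca²⁺]_out = 2.80, [Ca²⁺]_in = 0.000412 mmol/L.
E_new = (25.6/2)·ln(2.80/0.000412) = 12.80 · (8.8241) = 112.95 mV

113 mV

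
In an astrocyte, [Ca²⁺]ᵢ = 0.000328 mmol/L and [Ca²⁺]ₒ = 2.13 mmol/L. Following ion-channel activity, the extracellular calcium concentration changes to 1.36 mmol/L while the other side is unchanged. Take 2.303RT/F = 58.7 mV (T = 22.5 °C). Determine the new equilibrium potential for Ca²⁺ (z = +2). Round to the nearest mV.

106 mV

After the shift: [Ca²⁺]_out = 1.36, [Ca²⁺]_in = 0.000328 mmol/L.
E_new = (58.7/2)·log₁₀(1.36/0.000328) = 29.35 · (3.6177) = 106.18 mV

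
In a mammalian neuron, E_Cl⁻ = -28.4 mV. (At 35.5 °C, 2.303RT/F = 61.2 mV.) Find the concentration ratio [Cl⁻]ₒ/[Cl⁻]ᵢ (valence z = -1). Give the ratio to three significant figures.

log₁₀([out]/[in]) = E·z/(61.2) = -28.4 × -1 / 61.2 = 0.4641
[out]/[in] = 10^(0.4641) = 2.911

2.91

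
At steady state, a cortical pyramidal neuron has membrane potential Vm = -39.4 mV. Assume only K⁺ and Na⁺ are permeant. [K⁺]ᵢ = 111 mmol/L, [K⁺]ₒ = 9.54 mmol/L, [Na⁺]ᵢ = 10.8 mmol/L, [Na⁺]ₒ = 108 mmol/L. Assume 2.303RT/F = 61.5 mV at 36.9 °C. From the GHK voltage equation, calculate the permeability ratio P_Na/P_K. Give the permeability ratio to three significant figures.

Let α = P_Na/P_K. GHK: Vm = 61.5·log₁₀[(Kₒ + α·Naₒ)/(Kᵢ + α·Naᵢ)].
10^(Vm/61.5) = 10^(-39.4/61.5) = 0.22874
So 0.22874·(Kᵢ + α·Naᵢ) = Kₒ + α·Naₒ → α = (0.22874·111.0 − 9.54) / (108.0 − 0.22874·10.8)
α = (25.39 − 9.54) / (108.0 − 2.47) = 15.85/105.5 = 0.1502

0.150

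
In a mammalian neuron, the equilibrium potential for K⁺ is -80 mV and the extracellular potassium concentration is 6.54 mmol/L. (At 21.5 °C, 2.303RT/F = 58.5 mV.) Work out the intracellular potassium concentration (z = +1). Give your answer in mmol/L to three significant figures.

152 mmol/L

Nernst: E = (58.5/1) · log₁₀([out]/[in]), so log₁₀([out]/[in]) = -80.0 × 1 / 58.5 = -1.3675.
[out]/[in] = 10^(-1.3675) = 0.0429.
[in] = 6.54 / 0.0429 = 152.4 mmol/L.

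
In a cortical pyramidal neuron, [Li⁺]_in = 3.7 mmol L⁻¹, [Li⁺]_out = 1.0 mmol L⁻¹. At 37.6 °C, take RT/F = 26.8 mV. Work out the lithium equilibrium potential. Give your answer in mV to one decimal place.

E = (26.8/z) · ln([Li⁺]_out/[Li⁺]_in) with z = +1.
= (26.8/1) · ln(1.0/3.7) = 26.80 · ln(0.2703)
= 26.80 · (-1.3083) = -35.06 mV

-35.1 mV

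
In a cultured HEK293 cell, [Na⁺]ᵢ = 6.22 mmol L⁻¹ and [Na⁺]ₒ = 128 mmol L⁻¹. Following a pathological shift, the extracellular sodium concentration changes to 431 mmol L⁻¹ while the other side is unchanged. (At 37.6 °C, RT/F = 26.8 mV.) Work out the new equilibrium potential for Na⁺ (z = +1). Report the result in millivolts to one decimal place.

After the shift: [Na⁺]_out = 431, [Na⁺]_in = 6.22 mmol L⁻¹.
E_new = (26.8/1)·ln(431/6.22) = 26.80 · (4.2383) = 113.59 mV

113.6 mV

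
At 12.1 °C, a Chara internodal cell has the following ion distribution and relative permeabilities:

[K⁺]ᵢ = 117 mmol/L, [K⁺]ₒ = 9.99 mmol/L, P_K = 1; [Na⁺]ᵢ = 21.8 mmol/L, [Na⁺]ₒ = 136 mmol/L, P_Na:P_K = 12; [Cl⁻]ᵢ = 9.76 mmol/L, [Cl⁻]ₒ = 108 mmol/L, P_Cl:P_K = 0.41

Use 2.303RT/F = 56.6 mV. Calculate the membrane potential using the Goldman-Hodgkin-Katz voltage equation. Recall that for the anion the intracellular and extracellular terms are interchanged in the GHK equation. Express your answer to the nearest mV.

Vm = 56.6 · log₁₀[(Σ P·[cation]ₒ + Σ P·[anion]ᵢ) / (Σ P·[cation]ᵢ + Σ P·[anion]ₒ)]
Numerator = 1×9.99 + 12×136 + 0.41×9.76 = 1646
Denominator = 1×117 + 12×21.8 + 0.41×108 = 422.9
Vm = 56.6 · log₁₀(3.8923) = 56.6 × (0.5902) = 33.41 mV

33 mV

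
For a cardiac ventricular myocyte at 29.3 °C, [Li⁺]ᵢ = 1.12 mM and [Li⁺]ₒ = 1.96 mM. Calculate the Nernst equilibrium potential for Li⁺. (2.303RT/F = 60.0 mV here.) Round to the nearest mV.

E = (60.0/z) · log₁₀([Li⁺]_out/[Li⁺]_in) with z = +1.
= (60.0/1) · log₁₀(1.96/1.12) = 60.00 · log₁₀(1.75)
= 60.00 · (0.2430) = 14.58 mV

15 mV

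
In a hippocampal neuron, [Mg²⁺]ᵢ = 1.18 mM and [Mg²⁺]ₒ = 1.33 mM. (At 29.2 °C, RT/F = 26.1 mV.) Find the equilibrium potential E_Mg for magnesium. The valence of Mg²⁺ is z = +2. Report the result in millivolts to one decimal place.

1.6 mV

E = (26.1/z) · ln([Mg²⁺]_out/[Mg²⁺]_in) with z = +2.
= (26.1/2) · ln(1.33/1.18) = 13.05 · ln(1.127)
= 13.05 · (0.1197) = 1.56 mV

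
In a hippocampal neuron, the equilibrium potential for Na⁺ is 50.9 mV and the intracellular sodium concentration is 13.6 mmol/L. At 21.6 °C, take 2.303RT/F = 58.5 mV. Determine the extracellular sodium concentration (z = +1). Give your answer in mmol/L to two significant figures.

100 mmol/L

Nernst: E = (58.5/1) · log₁₀([out]/[in]), so log₁₀([out]/[in]) = 50.9 × 1 / 58.5 = 0.8701.
[out]/[in] = 10^(0.8701) = 7.415.
[out] = 7.415 × 13.6 = 100.8 mmol/L.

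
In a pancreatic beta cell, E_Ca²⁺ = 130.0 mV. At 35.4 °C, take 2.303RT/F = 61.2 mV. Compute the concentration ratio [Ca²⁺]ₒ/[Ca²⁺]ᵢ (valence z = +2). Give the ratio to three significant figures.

17700

log₁₀([out]/[in]) = E·z/(61.2) = 130.0 × 2 / 61.2 = 4.2484
[out]/[in] = 10^(4.2484) = 1.772e+04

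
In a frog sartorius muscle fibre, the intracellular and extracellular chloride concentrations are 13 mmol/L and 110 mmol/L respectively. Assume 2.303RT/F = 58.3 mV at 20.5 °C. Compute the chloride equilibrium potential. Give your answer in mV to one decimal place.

E = (58.3/z) · log₁₀([Cl⁻]_out/[Cl⁻]_in) with z = -1.
For an anion, dividing by z = -1 reverses the sign.
= (58.3/-1) · log₁₀(110/13) = -58.30 · log₁₀(8.462)
= -58.30 · (0.9274) = -54.07 mV

-54.1 mV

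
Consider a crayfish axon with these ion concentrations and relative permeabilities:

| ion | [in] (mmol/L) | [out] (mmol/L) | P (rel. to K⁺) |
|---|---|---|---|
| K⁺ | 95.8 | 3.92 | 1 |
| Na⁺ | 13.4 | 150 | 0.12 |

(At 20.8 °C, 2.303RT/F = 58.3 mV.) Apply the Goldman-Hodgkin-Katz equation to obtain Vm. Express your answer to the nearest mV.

Vm = 58.3 · log₁₀[(Σ P·[cation]ₒ + Σ P·[anion]ᵢ) / (Σ P·[cation]ᵢ + Σ P·[anion]ₒ)]
Numerator = 1×3.92 + 0.12×150 = 21.92
Denominator = 1×95.8 + 0.12×13.4 = 97.41
Vm = 58.3 · log₁₀(0.22503) = 58.3 × (-0.6478) = -37.76 mV

-38 mV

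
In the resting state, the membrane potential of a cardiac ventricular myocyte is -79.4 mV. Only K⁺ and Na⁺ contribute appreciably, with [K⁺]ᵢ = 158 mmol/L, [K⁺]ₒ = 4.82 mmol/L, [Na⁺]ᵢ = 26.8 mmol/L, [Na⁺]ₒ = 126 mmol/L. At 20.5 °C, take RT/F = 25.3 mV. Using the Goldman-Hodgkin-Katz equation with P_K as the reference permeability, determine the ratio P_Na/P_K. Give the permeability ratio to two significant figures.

Let α = P_Na/P_K. GHK: Vm = 25.3·ln[(Kₒ + α·Naₒ)/(Kᵢ + α·Naᵢ)].
e^(Vm/25.3) = e^(-79.4/25.3) = 0.043355
So 0.043355·(Kᵢ + α·Naᵢ) = Kₒ + α·Naₒ → α = (0.043355·158.0 − 4.82) / (126.0 − 0.043355·26.8)
α = (6.85 − 4.82) / (126.0 − 1.162) = 2.03/124.8 = 0.01626

0.016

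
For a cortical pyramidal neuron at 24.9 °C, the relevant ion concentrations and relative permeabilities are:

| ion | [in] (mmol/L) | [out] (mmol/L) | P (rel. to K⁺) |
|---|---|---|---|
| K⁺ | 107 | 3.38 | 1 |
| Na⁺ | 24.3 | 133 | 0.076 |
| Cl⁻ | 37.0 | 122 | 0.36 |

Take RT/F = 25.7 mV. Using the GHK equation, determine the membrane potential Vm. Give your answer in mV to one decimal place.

Vm = 25.7 · ln[(Σ P·[cation]ₒ + Σ P·[anion]ᵢ) / (Σ P·[cation]ᵢ + Σ P·[anion]ₒ)]
Numerator = 1×3.38 + 0.076×133 + 0.36×37.0 = 26.81
Denominator = 1×107 + 0.076×24.3 + 0.36×122 = 152.8
Vm = 25.7 · ln(0.17548) = 25.7 × (-1.7402) = -44.72 mV

-44.7 mV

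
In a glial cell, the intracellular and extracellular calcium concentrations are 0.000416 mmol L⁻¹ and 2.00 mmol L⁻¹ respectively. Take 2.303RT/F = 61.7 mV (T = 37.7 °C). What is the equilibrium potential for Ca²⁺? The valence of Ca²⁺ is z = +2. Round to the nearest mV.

114 mV

E = (61.7/z) · log₁₀([Ca²⁺]_out/[Ca²⁺]_in) with z = +2.
= (61.7/2) · log₁₀(2.00/0.000416) = 30.85 · log₁₀(4808)
= 30.85 · (3.6819) = 113.59 mV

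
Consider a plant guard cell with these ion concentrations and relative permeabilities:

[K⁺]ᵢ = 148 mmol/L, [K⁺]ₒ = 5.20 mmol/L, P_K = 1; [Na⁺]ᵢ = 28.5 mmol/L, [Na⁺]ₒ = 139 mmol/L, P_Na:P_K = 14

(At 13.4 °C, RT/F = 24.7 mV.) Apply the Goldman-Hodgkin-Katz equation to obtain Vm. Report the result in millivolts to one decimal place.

31.4 mV

Vm = 24.7 · ln[(Σ P·[cation]ₒ + Σ P·[anion]ᵢ) / (Σ P·[cation]ᵢ + Σ P·[anion]ₒ)]
Numerator = 1×5.20 + 14×139 = 1951
Denominator = 1×148 + 14×28.5 = 547
Vm = 24.7 · ln(3.5671) = 24.7 × (1.2718) = 31.41 mV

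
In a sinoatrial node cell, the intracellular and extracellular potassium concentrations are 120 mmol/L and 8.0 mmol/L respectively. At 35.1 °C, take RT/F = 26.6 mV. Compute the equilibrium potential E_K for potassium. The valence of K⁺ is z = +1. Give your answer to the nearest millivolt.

-72 mV

E = (26.6/z) · ln([K⁺]_out/[K⁺]_in) with z = +1.
= (26.6/1) · ln(8.0/120) = 26.60 · ln(0.06667)
= 26.60 · (-2.7081) = -72.03 mV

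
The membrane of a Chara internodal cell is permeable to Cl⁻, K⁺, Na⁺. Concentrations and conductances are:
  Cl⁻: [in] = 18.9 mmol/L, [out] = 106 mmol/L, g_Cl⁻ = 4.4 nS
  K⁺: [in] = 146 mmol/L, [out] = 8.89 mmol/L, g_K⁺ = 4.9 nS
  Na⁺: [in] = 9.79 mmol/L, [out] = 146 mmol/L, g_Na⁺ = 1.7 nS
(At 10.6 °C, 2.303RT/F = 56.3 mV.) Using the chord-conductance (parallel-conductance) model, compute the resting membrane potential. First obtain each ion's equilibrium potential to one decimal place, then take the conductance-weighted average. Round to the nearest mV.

E_Cl⁻ = (56.3/-1)·log₁₀(106/18.9) = -42.2 mV
E_K⁺ = (56.3/1)·log₁₀(8.89/146) = -68.4 mV
E_Na⁺ = (56.3/1)·log₁₀(146/9.79) = 66.1 mV
Vm = (Σ gᵢEᵢ)/(Σ gᵢ) = (4.4·-42.2 + 4.9·-68.4 + 1.7·66.1) / (4.4 + 4.9 + 1.7)
= -408.47 / 11 = -37.13 mV

-37 mV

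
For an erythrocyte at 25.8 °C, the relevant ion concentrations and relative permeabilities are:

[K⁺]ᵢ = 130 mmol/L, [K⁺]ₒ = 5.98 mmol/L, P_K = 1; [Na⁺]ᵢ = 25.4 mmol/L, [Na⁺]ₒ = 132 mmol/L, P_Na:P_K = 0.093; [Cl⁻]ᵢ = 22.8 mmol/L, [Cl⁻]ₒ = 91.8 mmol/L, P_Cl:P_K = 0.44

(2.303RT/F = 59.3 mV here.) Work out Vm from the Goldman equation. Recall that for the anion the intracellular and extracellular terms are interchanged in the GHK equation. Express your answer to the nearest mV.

-47 mV

Vm = 59.3 · log₁₀[(Σ P·[cation]ₒ + Σ P·[anion]ᵢ) / (Σ P·[cation]ᵢ + Σ P·[anion]ₒ)]
Numerator = 1×5.98 + 0.093×132 + 0.44×22.8 = 28.29
Denominator = 1×130 + 0.093×25.4 + 0.44×91.8 = 172.8
Vm = 59.3 · log₁₀(0.16375) = 59.3 × (-0.7858) = -46.60 mV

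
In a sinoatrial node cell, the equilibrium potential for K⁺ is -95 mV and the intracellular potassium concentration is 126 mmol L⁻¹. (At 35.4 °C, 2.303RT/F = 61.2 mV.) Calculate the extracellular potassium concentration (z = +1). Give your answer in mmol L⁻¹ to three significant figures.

Nernst: E = (61.2/1) · log₁₀([out]/[in]), so log₁₀([out]/[in]) = -95.0 × 1 / 61.2 = -1.5523.
[out]/[in] = 10^(-1.5523) = 0.02804.
[out] = 0.02804 × 126 = 3.533 mmol L⁻¹.

3.53 mmol L⁻¹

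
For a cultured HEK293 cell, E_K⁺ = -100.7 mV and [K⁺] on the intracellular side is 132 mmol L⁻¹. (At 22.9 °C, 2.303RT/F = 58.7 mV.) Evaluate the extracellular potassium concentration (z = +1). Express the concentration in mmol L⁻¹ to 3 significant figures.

Nernst: E = (58.7/1) · log₁₀([out]/[in]), so log₁₀([out]/[in]) = -100.7 × 1 / 58.7 = -1.7155.
[out]/[in] = 10^(-1.7155) = 0.01925.
[out] = 0.01925 × 132 = 2.541 mmol L⁻¹.

2.54 mmol L⁻¹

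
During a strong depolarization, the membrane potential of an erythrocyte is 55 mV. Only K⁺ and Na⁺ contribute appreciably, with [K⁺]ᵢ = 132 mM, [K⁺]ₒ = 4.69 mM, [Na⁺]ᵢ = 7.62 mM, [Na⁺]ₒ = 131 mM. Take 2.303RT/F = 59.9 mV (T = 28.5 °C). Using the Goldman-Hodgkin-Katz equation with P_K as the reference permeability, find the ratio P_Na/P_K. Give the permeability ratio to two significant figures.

Let α = P_Na/P_K. GHK: Vm = 59.9·log₁₀[(Kₒ + α·Naₒ)/(Kᵢ + α·Naᵢ)].
10^(Vm/59.9) = 10^(55.0/59.9) = 8.2832
So 8.2832·(Kᵢ + α·Naᵢ) = Kₒ + α·Naₒ → α = (8.2832·132.0 − 4.69) / (131.0 − 8.2832·7.62)
α = (1093 − 4.69) / (131.0 − 63.12) = 1089/67.88 = 16.04

16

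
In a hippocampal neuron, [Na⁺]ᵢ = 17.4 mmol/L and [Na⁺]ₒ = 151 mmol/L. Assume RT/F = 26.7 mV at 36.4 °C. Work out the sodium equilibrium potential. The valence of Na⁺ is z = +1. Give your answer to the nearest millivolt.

58 mV

E = (26.7/z) · ln([Na⁺]_out/[Na⁺]_in) with z = +1.
= (26.7/1) · ln(151/17.4) = 26.70 · ln(8.678)
= 26.70 · (2.1608) = 57.69 mV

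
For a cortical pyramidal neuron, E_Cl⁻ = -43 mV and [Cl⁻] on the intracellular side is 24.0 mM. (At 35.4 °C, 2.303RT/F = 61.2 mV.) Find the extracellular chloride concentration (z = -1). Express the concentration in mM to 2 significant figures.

120 mM

Nernst: E = (61.2/-1) · log₁₀([out]/[in]), so log₁₀([out]/[in]) = -43.0 × -1 / 61.2 = 0.7026.
[out]/[in] = 10^(0.7026) = 5.042.
[out] = 5.042 × 24.0 = 121 mM.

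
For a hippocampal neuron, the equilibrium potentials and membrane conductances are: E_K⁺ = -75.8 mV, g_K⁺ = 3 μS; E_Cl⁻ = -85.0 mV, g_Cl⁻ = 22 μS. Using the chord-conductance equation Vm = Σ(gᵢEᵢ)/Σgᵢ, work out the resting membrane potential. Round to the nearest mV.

Σ gᵢEᵢ = 3·(-75.8) + 22·(-85.0) = -2097.40
Σ gᵢ = 3 + 22 = 25
Vm = -2097.40 / 25 = -83.90 mV

-84 mV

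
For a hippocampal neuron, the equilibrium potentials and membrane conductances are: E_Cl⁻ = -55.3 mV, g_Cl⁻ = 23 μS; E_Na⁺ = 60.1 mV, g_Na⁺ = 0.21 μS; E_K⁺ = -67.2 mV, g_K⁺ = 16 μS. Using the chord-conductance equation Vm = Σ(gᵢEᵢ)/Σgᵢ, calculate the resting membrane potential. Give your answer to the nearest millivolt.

Σ gᵢEᵢ = 23·(-55.3) + 0.21·(60.1) + 16·(-67.2) = -2334.48
Σ gᵢ = 23 + 0.21 + 16 = 39.21
Vm = -2334.48 / 39.21 = -59.54 mV

-60 mV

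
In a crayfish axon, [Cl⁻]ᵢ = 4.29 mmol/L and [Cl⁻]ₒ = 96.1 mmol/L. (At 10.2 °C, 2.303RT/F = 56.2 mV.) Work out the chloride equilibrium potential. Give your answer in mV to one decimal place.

E = (56.2/z) · log₁₀([Cl⁻]_out/[Cl⁻]_in) with z = -1.
For an anion, dividing by z = -1 reverses the sign.
= (56.2/-1) · log₁₀(96.1/4.29) = -56.20 · log₁₀(22.4)
= -56.20 · (1.3503) = -75.88 mV

-75.9 mV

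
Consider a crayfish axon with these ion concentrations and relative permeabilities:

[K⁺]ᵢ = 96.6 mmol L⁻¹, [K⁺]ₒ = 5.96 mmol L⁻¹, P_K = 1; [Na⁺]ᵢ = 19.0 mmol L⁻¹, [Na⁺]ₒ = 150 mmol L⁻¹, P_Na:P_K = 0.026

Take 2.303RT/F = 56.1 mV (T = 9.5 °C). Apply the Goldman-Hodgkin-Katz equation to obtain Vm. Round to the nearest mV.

-56 mV

Vm = 56.1 · log₁₀[(Σ P·[cation]ₒ + Σ P·[anion]ᵢ) / (Σ P·[cation]ᵢ + Σ P·[anion]ₒ)]
Numerator = 1×5.96 + 0.026×150 = 9.86
Denominator = 1×96.6 + 0.026×19.0 = 97.09
Vm = 56.1 · log₁₀(0.10155) = 56.1 × (-0.9933) = -55.72 mV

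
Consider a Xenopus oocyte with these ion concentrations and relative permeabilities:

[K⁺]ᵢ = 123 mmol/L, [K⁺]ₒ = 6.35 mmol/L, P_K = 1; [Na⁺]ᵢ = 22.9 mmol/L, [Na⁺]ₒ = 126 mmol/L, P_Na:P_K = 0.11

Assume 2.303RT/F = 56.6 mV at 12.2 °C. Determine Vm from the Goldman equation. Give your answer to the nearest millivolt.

-45 mV

Vm = 56.6 · log₁₀[(Σ P·[cation]ₒ + Σ P·[anion]ᵢ) / (Σ P·[cation]ᵢ + Σ P·[anion]ₒ)]
Numerator = 1×6.35 + 0.11×126 = 20.21
Denominator = 1×123 + 0.11×22.9 = 125.5
Vm = 56.6 · log₁₀(0.16101) = 56.6 × (-0.7931) = -44.89 mV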